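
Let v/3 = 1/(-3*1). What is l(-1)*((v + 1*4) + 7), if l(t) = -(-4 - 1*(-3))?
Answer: 10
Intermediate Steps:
v = -1 (v = 3/((-3*1)) = 3/(-3) = 3*(-⅓) = -1)
l(t) = 1 (l(t) = -(-4 + 3) = -1*(-1) = 1)
l(-1)*((v + 1*4) + 7) = 1*((-1 + 1*4) + 7) = 1*((-1 + 4) + 7) = 1*(3 + 7) = 1*10 = 10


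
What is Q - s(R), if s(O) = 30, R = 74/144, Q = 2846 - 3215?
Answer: -399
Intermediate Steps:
Q = -369
R = 37/72 (R = 74*(1/144) = 37/72 ≈ 0.51389)
Q - s(R) = -369 - 1*30 = -369 - 30 = -399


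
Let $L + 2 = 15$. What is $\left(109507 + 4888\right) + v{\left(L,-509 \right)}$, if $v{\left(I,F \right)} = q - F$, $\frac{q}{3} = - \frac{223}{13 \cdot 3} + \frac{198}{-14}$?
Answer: $\frac{10450842}{91} \approx 1.1484 \cdot 10^{5}$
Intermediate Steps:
$L = 13$ ($L = -2 + 15 = 13$)
$q = - \frac{5422}{91}$ ($q = 3 \left(- \frac{223}{13 \cdot 3} + \frac{198}{-14}\right) = 3 \left(- \frac{223}{39} + 198 \left(- \frac{1}{14}\right)\right) = 3 \left(\left(-223\right) \frac{1}{39} - \frac{99}{7}\right) = 3 \left(- \frac{223}{39} - \frac{99}{7}\right) = 3 \left(- \frac{5422}{273}\right) = - \frac{5422}{91} \approx -59.582$)
$v{\left(I,F \right)} = - \frac{5422}{91} - F$
$\left(109507 + 4888\right) + v{\left(L,-509 \right)} = \left(109507 + 4888\right) - - \frac{40897}{91} = 114395 + \left(- \frac{5422}{91} + 509\right) = 114395 + \frac{40897}{91} = \frac{10450842}{91}$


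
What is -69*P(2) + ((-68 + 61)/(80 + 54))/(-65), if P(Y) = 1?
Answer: -600983/8710 ≈ -68.999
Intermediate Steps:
-69*P(2) + ((-68 + 61)/(80 + 54))/(-65) = -69*1 + ((-68 + 61)/(80 + 54))/(-65) = -69 - 7/134*(-1/65) = -69 + 7/8710 = -600983/8710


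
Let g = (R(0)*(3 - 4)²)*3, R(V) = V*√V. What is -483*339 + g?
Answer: -163737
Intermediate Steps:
R(V) = V^(3/2)
g = 0 (g = (0^(3/2)*(3 - 4)²)*3 = (0*(-1)²)*3 = (0*1)*3 = 0*3 = 0)
-483*339 + g = -483*339 + 0 = -163737 + 0 = -163737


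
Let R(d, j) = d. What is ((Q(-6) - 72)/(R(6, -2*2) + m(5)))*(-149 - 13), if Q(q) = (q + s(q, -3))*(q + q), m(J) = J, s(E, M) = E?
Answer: -11664/11 ≈ -1060.4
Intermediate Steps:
Q(q) = 4*q² (Q(q) = (q + q)*(q + q) = (2*q)*(2*q) = 4*q²)
((Q(-6) - 72)/(R(6, -2*2) + m(5)))*(-149 - 13) = ((4*(-6)² - 72)/(6 + 5))*(-149 - 13) = ((4*36 - 72)/11)*(-162) = ((144 - 72)*(1/11))*(-162) = (72*(1/11))*(-162) = (72/11)*(-162) = -11664/11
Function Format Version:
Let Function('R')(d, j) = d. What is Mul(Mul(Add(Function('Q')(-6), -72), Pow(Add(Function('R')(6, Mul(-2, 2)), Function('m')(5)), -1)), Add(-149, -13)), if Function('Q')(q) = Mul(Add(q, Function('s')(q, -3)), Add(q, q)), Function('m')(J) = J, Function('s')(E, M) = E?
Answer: Rational(-11664, 11) ≈ -1060.4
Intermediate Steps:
Function('Q')(q) = Mul(4, Pow(q, 2)) (Function('Q')(q) = Mul(Add(q, q), Add(q, q)) = Mul(Mul(2, q), Mul(2, q)) = Mul(4, Pow(q, 2)))
Mul(Mul(Add(Function('Q')(-6), -72), Pow(Add(Function('R')(6, Mul(-2, 2)), Function('m')(5)), -1)), Add(-149, -13)) = Mul(Mul(Add(Mul(4, Pow(-6, 2)), -72), Pow(Add(6, 5), -1)), Add(-149, -13)) = Mul(Mul(Add(Mul(4, 36), -72), Pow(11, -1)), -162) = Mul(Mul(Add(144, -72), Rational(1, 11)), -162) = Mul(Mul(72, Rational(1, 11)), -162) = Mul(Rational(72, 11), -162) = Rational(-11664, 11)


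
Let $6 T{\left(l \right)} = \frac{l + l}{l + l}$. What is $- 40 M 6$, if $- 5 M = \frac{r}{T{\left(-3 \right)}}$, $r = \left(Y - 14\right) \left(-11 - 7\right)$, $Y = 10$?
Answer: $20736$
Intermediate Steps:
$r = 72$ ($r = \left(10 - 14\right) \left(-11 - 7\right) = \left(-4\right) \left(-18\right) = 72$)
$T{\left(l \right)} = \frac{1}{6}$ ($T{\left(l \right)} = \frac{\left(l + l\right) \frac{1}{l + l}}{6} = \frac{2 l \frac{1}{2 l}}{6} = \frac{1}{6} \cdot 1 = \frac{1}{6}$)
$M = - \frac{432}{5}$ ($M = - \frac{72 \frac{1}{\frac{1}{6}}}{5} = - \frac{72 \cdot 6}{5} = \left(- \frac{1}{5}\right) 432 = - \frac{432}{5} \approx -86.4$)
$- 40 M 6 = \left(-40\right) \left(- \frac{432}{5}\right) 6 = 3456 \cdot 6 = 20736$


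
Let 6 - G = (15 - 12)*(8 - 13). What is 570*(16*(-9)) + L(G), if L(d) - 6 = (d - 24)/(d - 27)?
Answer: -164147/2 ≈ -82074.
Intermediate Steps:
G = 21 (G = 6 - (15 - 12)*(8 - 13) = 6 - 3*(-5) = 6 - 1*(-15) = 6 + 15 = 21)
L(d) = 6 + (-24 + d)/(-27 + d) (L(d) = 6 + (d - 24)/(d - 27) = 6 + (-24 + d)/(-27 + d))
570*(16*(-9)) + L(G) = 570*(16*(-9)) + (-186 + 7*21)/(-27 + 21) = 570*(-144) + (-186 + 147)/(-6) = -82080 - ⅙*(-39) = -82080 + 13/2 = -164147/2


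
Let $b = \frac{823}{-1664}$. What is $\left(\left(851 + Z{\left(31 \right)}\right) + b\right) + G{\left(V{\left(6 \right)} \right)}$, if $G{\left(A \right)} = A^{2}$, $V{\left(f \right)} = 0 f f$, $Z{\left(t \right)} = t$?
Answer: $\frac{1466825}{1664} \approx 881.51$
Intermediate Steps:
$V{\left(f \right)} = 0$ ($V{\left(f \right)} = 0 f = 0$)
$b = - \frac{823}{1664}$ ($b = 823 \left(- \frac{1}{1664}\right) = - \frac{823}{1664} \approx -0.49459$)
$\left(\left(851 + Z{\left(31 \right)}\right) + b\right) + G{\left(V{\left(6 \right)} \right)} = \left(\left(851 + 31\right) - \frac{823}{1664}\right) + 0^{2} = \left(882 - \frac{823}{1664}\right) + 0 = \frac{1466825}{1664} + 0 = \frac{1466825}{1664}$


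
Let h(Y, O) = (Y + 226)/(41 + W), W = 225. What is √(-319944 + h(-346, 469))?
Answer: 6*I*√157208261/133 ≈ 565.64*I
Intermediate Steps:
h(Y, O) = 113/133 + Y/266 (h(Y, O) = (Y + 226)/(41 + 225) = (226 + Y)/266 = (226 + Y)*(1/266) = 113/133 + Y/266)
√(-319944 + h(-346, 469)) = √(-319944 + (113/133 + (1/266)*(-346))) = √(-319944 + (113/133 - 173/133)) = √(-319944 - 60/133) = √(-42552612/133) = 6*I*√157208261/133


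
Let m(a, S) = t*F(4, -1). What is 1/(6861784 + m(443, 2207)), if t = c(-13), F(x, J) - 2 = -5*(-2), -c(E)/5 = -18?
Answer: 1/6862864 ≈ 1.4571e-7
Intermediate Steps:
c(E) = 90 (c(E) = -5*(-18) = 90)
F(x, J) = 12 (F(x, J) = 2 - 5*(-2) = 2 + 10 = 12)
t = 90
m(a, S) = 1080 (m(a, S) = 90*12 = 1080)
1/(6861784 + m(443, 2207)) = 1/(6861784 + 1080) = 1/6862864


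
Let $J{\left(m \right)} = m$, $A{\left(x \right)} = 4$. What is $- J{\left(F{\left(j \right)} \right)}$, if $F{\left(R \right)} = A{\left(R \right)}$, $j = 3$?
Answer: $-4$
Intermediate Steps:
$F{\left(R \right)} = 4$
$- J{\left(F{\left(j \right)} \right)} = \left(-1\right) 4 = -4$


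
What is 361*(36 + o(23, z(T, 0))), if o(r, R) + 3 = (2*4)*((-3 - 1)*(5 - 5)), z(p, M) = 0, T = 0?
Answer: 11913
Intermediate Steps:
o(r, R) = -3 (o(r, R) = -3 + (2*4)*((-3 - 1)*(5 - 5)) = -3 + 8*(-4*0) = -3 + 8*0 = -3 + 0 = -3)
361*(36 + o(23, z(T, 0))) = 361*(36 - 3) = 361*33 = 11913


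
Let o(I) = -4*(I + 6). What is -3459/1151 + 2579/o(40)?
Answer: -3604885/211784 ≈ -17.022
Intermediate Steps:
o(I) = -24 - 4*I (o(I) = -4*(6 + I) = -24 - 4*I)
-3459/1151 + 2579/o(40) = -3459/1151 + 2579/(-24 - 4*40) = -3459*1/1151 + 2579/(-24 - 160) = -3459/1151 + 2579/(-184) = -3459/1151 + 2579*(-1/184) = -3459/1151 - 2579/184 = -3604885/211784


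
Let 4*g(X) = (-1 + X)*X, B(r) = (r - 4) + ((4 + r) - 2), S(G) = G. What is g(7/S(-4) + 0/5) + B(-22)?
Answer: -2867/64 ≈ -44.797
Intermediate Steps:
B(r) = -2 + 2*r (B(r) = (-4 + r) + (2 + r) = -2 + 2*r)
g(X) = X*(-1 + X)/4 (g(X) = ((-1 + X)*X)/4 = (X*(-1 + X))/4 = X*(-1 + X)/4)
g(7/S(-4) + 0/5) + B(-22) = (7/(-4) + 0/5)*(-1 + (7/(-4) + 0/5))/4 + (-2 + 2*(-22)) = (7*(-¼) + 0*(⅕))*(-1 + (7*(-¼) + 0*(⅕)))/4 + (-2 - 44) = (-7/4 + 0)*(-1 + (-7/4 + 0))/4 - 46 = (¼)*(-7/4)*(-1 - 7/4) - 46 = (¼)*(-7/4)*(-11/4) - 46 = 77/64 - 46 = -2867/64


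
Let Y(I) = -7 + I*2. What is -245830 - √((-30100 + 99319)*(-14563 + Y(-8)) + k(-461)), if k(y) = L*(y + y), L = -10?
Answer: -245830 - I*√1009619114 ≈ -2.4583e+5 - 31775.0*I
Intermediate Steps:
k(y) = -20*y (k(y) = -10*(y + y) = -20*y)
Y(I) = -7 + 2*I
-245830 - √((-30100 + 99319)*(-14563 + Y(-8)) + k(-461)) = -245830 - √((-30100 + 99319)*(-14563 + (-7 + 2*(-8))) - 20*(-461)) = -245830 - √(69219*(-14563 + (-7 - 16)) + 9220) = -245830 - √(69219*(-14563 - 23) + 9220) = -245830 - √(69219*(-14586) + 9220) = -245830 - √(-1009628334 + 9220) = -245830 - √(-1009619114) = -245830 - I*√1009619114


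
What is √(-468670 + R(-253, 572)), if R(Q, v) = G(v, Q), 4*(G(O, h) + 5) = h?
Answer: I*√1874953/2 ≈ 684.64*I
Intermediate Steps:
G(O, h) = -5 + h/4
R(Q, v) = -5 + Q/4
√(-468670 + R(-253, 572)) = √(-468670 + (-5 + (¼)*(-253))) = √(-468670 + (-5 - 253/4)) = √(-468670 - 273/4) = √(-1874953/4) = I*√1874953/2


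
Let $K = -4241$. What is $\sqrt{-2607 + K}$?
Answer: $8 i \sqrt{107} \approx 82.753 i$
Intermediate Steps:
$\sqrt{-2607 + K} = \sqrt{-2607 - 4241} = \sqrt{-6848} = 8 i \sqrt{107}$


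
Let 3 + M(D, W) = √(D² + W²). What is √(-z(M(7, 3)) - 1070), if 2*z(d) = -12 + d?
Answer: √(-4250 - 2*√58)/2 ≈ 32.654*I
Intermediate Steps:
M(D, W) = -3 + √(D² + W²)
z(d) = -6 + d/2 (z(d) = (-12 + d)/2 = -6 + d/2)
√(-z(M(7, 3)) - 1070) = √(-(-6 + (-3 + √(7² + 3²))/2) - 1070) = √(-(-6 + (-3 + √(49 + 9))/2) - 1070) = √(-(-6 + (-3 + √58)/2) - 1070) = √(-(-6 + (-3/2 + √58/2)) - 1070) = √(-(-15/2 + √58/2) - 1070) = √((15/2 - √58/2) - 1070) = √(-2125/2 - √58/2)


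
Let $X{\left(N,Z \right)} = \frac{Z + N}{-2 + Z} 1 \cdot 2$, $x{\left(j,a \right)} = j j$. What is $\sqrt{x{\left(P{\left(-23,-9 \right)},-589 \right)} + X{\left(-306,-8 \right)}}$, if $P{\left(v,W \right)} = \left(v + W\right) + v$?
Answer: $\frac{\sqrt{77195}}{5} \approx 55.568$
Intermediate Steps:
$P{\left(v,W \right)} = W + 2 v$ ($P{\left(v,W \right)} = \left(W + v\right) + v = W + 2 v$)
$x{\left(j,a \right)} = j^{2}$
$X{\left(N,Z \right)} = \frac{2 \left(N + Z\right)}{-2 + Z}$ ($X{\left(N,Z \right)} = \frac{N + Z}{-2 + Z} 1 \cdot 2 = \frac{N + Z}{-2 + Z} 2 = \frac{2 \left(N + Z\right)}{-2 + Z}$)
$\sqrt{x{\left(P{\left(-23,-9 \right)},-589 \right)} + X{\left(-306,-8 \right)}} = \sqrt{\left(-9 + 2 \left(-23\right)\right)^{2} + \frac{2 \left(-306 - 8\right)}{-2 - 8}} = \sqrt{\left(-9 - 46\right)^{2} + 2 \frac{1}{-10} \left(-314\right)} = \sqrt{\left(-55\right)^{2} + 2 \left(- \frac{1}{10}\right) \left(-314\right)} = \sqrt{3025 + \frac{314}{5}} = \sqrt{\frac{15439}{5}} = \frac{\sqrt{77195}}{5}$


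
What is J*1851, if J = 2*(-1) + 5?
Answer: 5553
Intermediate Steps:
J = 3 (J = -2 + 5 = 3)
J*1851 = 3*1851 = 5553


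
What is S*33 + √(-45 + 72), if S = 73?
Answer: 2409 + 3*√3 ≈ 2414.2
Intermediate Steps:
S*33 + √(-45 + 72) = 73*33 + √(-45 + 72) = 2409 + √27 = 2409 + 3*√3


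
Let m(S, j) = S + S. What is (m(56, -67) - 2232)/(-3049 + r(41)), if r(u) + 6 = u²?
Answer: 1060/687 ≈ 1.5429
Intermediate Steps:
m(S, j) = 2*S
r(u) = -6 + u²
(m(56, -67) - 2232)/(-3049 + r(41)) = (2*56 - 2232)/(-3049 + (-6 + 41²)) = (112 - 2232)/(-3049 + (-6 + 1681)) = -2120/(-3049 + 1675) = -2120/(-1374) = -2120*(-1/1374) = 1060/687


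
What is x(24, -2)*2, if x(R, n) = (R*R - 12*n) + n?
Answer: 1196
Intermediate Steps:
x(R, n) = R² - 11*n (x(R, n) = (R² - 12*n) + n = R² - 11*n)
x(24, -2)*2 = (24² - 11*(-2))*2 = (576 + 22)*2 = 598*2 = 1196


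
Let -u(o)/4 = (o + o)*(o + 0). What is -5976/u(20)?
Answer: 747/400 ≈ 1.8675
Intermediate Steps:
u(o) = -8*o² (u(o) = -4*(o + o)*(o + 0) = -4*2*o*o = -8*o²)
-5976/u(20) = -5976/((-8*20²)) = -5976/((-8*400)) = -5976/(-3200) = -5976*(-1/3200) = 747/400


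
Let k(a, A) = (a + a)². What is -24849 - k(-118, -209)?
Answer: -80545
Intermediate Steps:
k(a, A) = 4*a² (k(a, A) = (2*a)² = 4*a²)
-24849 - k(-118, -209) = -24849 - 4*(-118)² = -24849 - 4*13924 = -24849 - 1*55696 = -24849 - 55696 = -80545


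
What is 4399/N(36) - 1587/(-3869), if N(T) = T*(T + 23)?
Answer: 20390519/8217756 ≈ 2.4813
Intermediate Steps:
N(T) = T*(23 + T)
4399/N(36) - 1587/(-3869) = 4399/((36*(23 + 36))) - 1587/(-3869) = 4399/((36*59)) - 1587*(-1/3869) = 4399/2124 + 1587/3869 = 20390519/8217756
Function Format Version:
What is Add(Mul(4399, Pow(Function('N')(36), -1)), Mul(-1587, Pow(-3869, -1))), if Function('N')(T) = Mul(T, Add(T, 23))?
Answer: Rational(20390519, 8217756) ≈ 2.4813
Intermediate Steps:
Function('N')(T) = Mul(T, Add(23, T))
Add(Mul(4399, Pow(Function('N')(36), -1)), Mul(-1587, Pow(-3869, -1))) = Add(Mul(4399, Pow(Mul(36, Add(23, 36)), -1)), Mul(-1587, Pow(-3869, -1))) = Add(Mul(4399, Pow(Mul(36, 59), -1)), Mul(-1587, Rational(-1, 3869))) = Add(Mul(4399, Pow(2124, -1)), Rational(1587, 3869)) = Add(Mul(4399, Rational(1, 2124)), Rational(1587, 3869)) = Add(Rational(4399, 2124), Rational(1587, 3869)) = Rational(20390519, 8217756)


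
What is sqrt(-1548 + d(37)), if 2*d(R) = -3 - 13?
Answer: 2*I*sqrt(389) ≈ 39.446*I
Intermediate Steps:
d(R) = -8 (d(R) = (-3 - 13)/2 = (1/2)*(-16) = -8)
sqrt(-1548 + d(37)) = sqrt(-1548 - 8) = sqrt(-1556) = 2*I*sqrt(389)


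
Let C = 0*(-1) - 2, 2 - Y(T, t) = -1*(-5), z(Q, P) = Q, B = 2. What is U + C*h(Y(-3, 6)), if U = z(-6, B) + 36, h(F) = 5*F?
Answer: 60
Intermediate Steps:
Y(T, t) = -3 (Y(T, t) = 2 - (-1)*(-5) = 2 - 1*5 = 2 - 5 = -3)
C = -2 (C = 0 - 2 = -2)
U = 30 (U = -6 + 36 = 30)
U + C*h(Y(-3, 6)) = 30 - 10*(-3) = 30 - 2*(-15) = 30 + 30 = 60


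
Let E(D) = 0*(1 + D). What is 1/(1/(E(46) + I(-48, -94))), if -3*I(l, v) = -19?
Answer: 19/3 ≈ 6.3333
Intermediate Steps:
I(l, v) = 19/3 (I(l, v) = -⅓*(-19) = 19/3)
E(D) = 0
1/(1/(E(46) + I(-48, -94))) = 1/(1/(0 + 19/3)) = 1/(1/(19/3)) = 1/(3/19) = 19/3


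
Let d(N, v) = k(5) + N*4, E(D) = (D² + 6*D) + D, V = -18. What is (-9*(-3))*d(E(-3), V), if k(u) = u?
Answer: -1161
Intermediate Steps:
E(D) = D² + 7*D
d(N, v) = 5 + 4*N (d(N, v) = 5 + N*4 = 5 + 4*N)
(-9*(-3))*d(E(-3), V) = (-9*(-3))*(5 + 4*(-3*(7 - 3))) = 27*(5 + 4*(-3*4)) = 27*(5 + 4*(-12)) = 27*(5 - 48) = 27*(-43) = -1161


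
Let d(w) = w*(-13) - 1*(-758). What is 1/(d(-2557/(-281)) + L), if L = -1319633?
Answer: -281/370637116 ≈ -7.5815e-7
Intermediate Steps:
d(w) = 758 - 13*w (d(w) = -13*w + 758 = 758 - 13*w)
1/(d(-2557/(-281)) + L) = 1/((758 - (-33241)/(-281)) - 1319633) = 1/((758 - (-33241)*(-1)/281) - 1319633) = 1/((758 - 13*2557/281) - 1319633) = 1/((758 - 33241/281) - 1319633) = 1/(179757/281 - 1319633) = 1/(-370637116/281) = -281/370637116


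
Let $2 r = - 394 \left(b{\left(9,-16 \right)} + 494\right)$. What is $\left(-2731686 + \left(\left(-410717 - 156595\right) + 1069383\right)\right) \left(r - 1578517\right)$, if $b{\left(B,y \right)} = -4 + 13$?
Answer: $3740419960920$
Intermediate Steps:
$b{\left(B,y \right)} = 9$
$r = -99091$ ($r = \frac{\left(-394\right) \left(9 + 494\right)}{2} = \frac{\left(-394\right) 503}{2} = \frac{1}{2} \left(-198182\right) = -99091$)
$\left(-2731686 + \left(\left(-410717 - 156595\right) + 1069383\right)\right) \left(r - 1578517\right) = \left(-2731686 + \left(\left(-410717 - 156595\right) + 1069383\right)\right) \left(-99091 - 1578517\right) = \left(-2731686 + \left(-567312 + 1069383\right)\right) \left(-1677608\right) = \left(-2731686 + 502071\right) \left(-1677608\right) = \left(-2229615\right) \left(-1677608\right) = 3740419960920$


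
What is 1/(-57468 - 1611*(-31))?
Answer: -1/7527 ≈ -0.00013286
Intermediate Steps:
1/(-57468 - 1611*(-31)) = 1/(-57468 + 49941) = 1/(-7527) = -1/7527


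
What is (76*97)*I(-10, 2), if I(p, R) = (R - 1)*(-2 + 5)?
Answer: 22116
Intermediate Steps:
I(p, R) = -3 + 3*R (I(p, R) = (-1 + R)*3 = -3 + 3*R)
(76*97)*I(-10, 2) = (76*97)*(-3 + 3*2) = 7372*(-3 + 6) = 7372*3 = 22116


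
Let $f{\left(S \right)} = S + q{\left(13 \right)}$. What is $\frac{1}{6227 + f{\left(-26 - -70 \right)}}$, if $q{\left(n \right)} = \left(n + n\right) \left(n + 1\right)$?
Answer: $\frac{1}{6635} \approx 0.00015072$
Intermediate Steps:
$q{\left(n \right)} = 2 n \left(1 + n\right)$
$f{\left(S \right)} = 364 + S$ ($f{\left(S \right)} = S + 2 \cdot 13 \left(1 + 13\right) = S + 2 \cdot 13 \cdot 14 = S + 364 = 364 + S$)
$\frac{1}{6227 + f{\left(-26 - -70 \right)}} = \frac{1}{6227 + \left(364 - -44\right)} = \frac{1}{6227 + \left(364 + \left(-26 + 70\right)\right)} = \frac{1}{6227 + \left(364 + 44\right)} = \frac{1}{6227 + 408} = \frac{1}{6635}$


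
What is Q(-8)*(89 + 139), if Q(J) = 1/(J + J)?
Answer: -57/4 ≈ -14.250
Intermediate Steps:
Q(J) = 1/(2*J)
Q(-8)*(89 + 139) = ((½)/(-8))*(89 + 139) = ((½)*(-⅛))*228 = -1/16*228 = -57/4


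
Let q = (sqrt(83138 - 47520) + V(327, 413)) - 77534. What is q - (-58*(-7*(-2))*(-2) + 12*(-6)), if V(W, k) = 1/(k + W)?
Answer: -58523639/740 + sqrt(35618) ≈ -78897.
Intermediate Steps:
V(W, k) = 1/(W + k)
q = -57375159/740 + sqrt(35618) (q = (sqrt(83138 - 47520) + 1/(327 + 413)) - 77534 = (sqrt(35618) + 1/740) - 77534 = (1/740 + sqrt(35618)) - 77534 = -57375159/740 + sqrt(35618) ≈ -77345.)
q - (-58*(-7*(-2))*(-2) + 12*(-6)) = (-57375159/740 + sqrt(35618)) - (-58*(-7*(-2))*(-2) + 12*(-6)) = (-57375159/740 + sqrt(35618)) - (-812*(-2) - 72) = (-57375159/740 + sqrt(35618)) - (-58*(-28) - 72) = (-57375159/740 + sqrt(35618)) - (1624 - 72) = (-57375159/740 + sqrt(35618)) - 1*1552 = (-57375159/740 + sqrt(35618)) - 1552 = -58523639/740 + sqrt(35618)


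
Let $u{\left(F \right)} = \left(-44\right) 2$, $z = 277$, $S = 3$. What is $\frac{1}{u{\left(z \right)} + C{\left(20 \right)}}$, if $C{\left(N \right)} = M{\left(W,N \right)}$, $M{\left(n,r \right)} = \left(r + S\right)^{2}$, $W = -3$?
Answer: $\frac{1}{441} \approx 0.0022676$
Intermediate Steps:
$M{\left(n,r \right)} = \left(3 + r\right)^{2}$ ($M{\left(n,r \right)} = \left(r + 3\right)^{2} = \left(3 + r\right)^{2}$)
$C{\left(N \right)} = \left(3 + N\right)^{2}$
$u{\left(F \right)} = -88$
$\frac{1}{u{\left(z \right)} + C{\left(20 \right)}} = \frac{1}{-88 + \left(3 + 20\right)^{2}} = \frac{1}{-88 + 23^{2}} = \frac{1}{-88 + 529} = \frac{1}{441}$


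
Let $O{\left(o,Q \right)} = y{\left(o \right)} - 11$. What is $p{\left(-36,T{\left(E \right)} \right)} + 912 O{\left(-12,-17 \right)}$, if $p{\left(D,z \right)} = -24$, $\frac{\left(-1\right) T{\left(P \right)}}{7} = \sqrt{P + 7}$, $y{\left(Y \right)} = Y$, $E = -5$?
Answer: $-21000$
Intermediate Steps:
$T{\left(P \right)} = - 7 \sqrt{7 + P}$ ($T{\left(P \right)} = - 7 \sqrt{P + 7} = - 7 \sqrt{7 + P}$)
$O{\left(o,Q \right)} = -11 + o$ ($O{\left(o,Q \right)} = o - 11 = -11 + o$)
$p{\left(-36,T{\left(E \right)} \right)} + 912 O{\left(-12,-17 \right)} = -24 + 912 \left(-11 - 12\right) = -24 + 912 \left(-23\right) = -24 - 20976 = -21000$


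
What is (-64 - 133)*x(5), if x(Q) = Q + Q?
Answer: -1970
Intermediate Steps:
x(Q) = 2*Q
(-64 - 133)*x(5) = (-64 - 133)*(2*5) = -197*10 = -1970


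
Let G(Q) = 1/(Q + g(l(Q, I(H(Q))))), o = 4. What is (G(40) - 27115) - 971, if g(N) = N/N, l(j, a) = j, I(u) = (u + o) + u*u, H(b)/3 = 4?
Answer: -1151525/41 ≈ -28086.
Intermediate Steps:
H(b) = 12 (H(b) = 3*4 = 12)
I(u) = 4 + u + u**2 (I(u) = (u + 4) + u*u = (4 + u) + u**2 = 4 + u + u**2)
g(N) = 1
G(Q) = 1/(1 + Q) (G(Q) = 1/(Q + 1) = 1/(1 + Q))
(G(40) - 27115) - 971 = (1/(1 + 40) - 27115) - 971 = (1/41 - 27115) - 971 = -1111714/41 - 971 = -1151525/41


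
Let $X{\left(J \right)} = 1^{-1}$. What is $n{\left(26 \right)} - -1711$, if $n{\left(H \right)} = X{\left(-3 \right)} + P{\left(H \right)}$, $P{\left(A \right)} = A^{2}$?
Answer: $2388$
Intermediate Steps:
$X{\left(J \right)} = 1$
$n{\left(H \right)} = 1 + H^{2}$
$n{\left(26 \right)} - -1711 = \left(1 + 26^{2}\right) - -1711 = \left(1 + 676\right) + 1711 = 677 + 1711 = 2388$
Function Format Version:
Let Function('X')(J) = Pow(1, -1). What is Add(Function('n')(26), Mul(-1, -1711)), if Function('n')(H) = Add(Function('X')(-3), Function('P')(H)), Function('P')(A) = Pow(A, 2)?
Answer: 2388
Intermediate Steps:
Function('X')(J) = 1
Function('n')(H) = Add(1, Pow(H, 2))
Add(Function('n')(26), Mul(-1, -1711)) = Add(Add(1, Pow(26, 2)), Mul(-1, -1711)) = Add(Add(1, 676), 1711) = Add(677, 1711) = 2388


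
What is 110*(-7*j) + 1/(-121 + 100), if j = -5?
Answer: 80849/21 ≈ 3850.0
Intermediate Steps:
110*(-7*j) + 1/(-121 + 100) = 110*(-7*(-5)) + 1/(-121 + 100) = 110*35 + 1/(-21) = 3850 - 1/21 = 80849/21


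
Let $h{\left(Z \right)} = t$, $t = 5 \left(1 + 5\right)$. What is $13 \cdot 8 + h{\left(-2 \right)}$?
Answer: $134$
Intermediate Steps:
$t = 30$ ($t = 5 \cdot 6 = 30$)
$h{\left(Z \right)} = 30$
$13 \cdot 8 + h{\left(-2 \right)} = 13 \cdot 8 + 30 = 104 + 30 = 134$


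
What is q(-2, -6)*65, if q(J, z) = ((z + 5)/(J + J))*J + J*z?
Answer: 1495/2 ≈ 747.50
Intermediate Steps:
q(J, z) = 5/2 + z/2 + J*z (q(J, z) = ((5 + z)/((2*J)))*J + J*z = ((5 + z)*(1/(2*J)))*J + J*z = ((5 + z)/(2*J))*J + J*z = (5/2 + z/2) + J*z = 5/2 + z/2 + J*z)
q(-2, -6)*65 = (5/2 + (½)*(-6) - 2*(-6))*65 = (5/2 - 3 + 12)*65 = (23/2)*65 = 1495/2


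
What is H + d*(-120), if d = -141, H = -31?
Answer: 16889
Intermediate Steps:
H + d*(-120) = -31 - 141*(-120) = -31 + 16920 = 16889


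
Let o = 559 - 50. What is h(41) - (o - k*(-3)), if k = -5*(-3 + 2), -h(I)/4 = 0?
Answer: -524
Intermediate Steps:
h(I) = 0 (h(I) = -4*0 = 0)
k = 5 (k = -5*(-1) = 5)
o = 509
h(41) - (o - k*(-3)) = 0 - (509 - 5*(-3)) = 0 - (509 - 1*(-15)) = 0 - (509 + 15) = 0 - 1*524 = 0 - 524 = -524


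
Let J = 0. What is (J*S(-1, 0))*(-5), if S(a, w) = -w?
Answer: 0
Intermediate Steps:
(J*S(-1, 0))*(-5) = (0*(-1*0))*(-5) = (0*0)*(-5) = 0*(-5) = 0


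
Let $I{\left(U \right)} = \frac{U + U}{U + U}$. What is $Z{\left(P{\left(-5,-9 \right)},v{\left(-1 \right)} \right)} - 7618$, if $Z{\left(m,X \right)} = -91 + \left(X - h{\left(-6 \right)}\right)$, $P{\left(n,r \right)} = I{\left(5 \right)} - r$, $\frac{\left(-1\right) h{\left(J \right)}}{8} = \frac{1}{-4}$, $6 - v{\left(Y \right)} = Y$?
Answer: $-7704$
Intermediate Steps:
$I{\left(U \right)} = 1$ ($I{\left(U \right)} = \frac{2 U}{2 U} = 2 U \frac{1}{2 U} = 1$)
$v{\left(Y \right)} = 6 - Y$
$h{\left(J \right)} = 2$ ($h{\left(J \right)} = - \frac{8}{-4} = \left(-8\right) \left(- \frac{1}{4}\right) = 2$)
$P{\left(n,r \right)} = 1 - r$
$Z{\left(m,X \right)} = -93 + X$ ($Z{\left(m,X \right)} = -91 + \left(X - 2\right) = -91 + \left(-2 + X\right) = -93 + X$)
$Z{\left(P{\left(-5,-9 \right)},v{\left(-1 \right)} \right)} - 7618 = \left(-93 + \left(6 - -1\right)\right) - 7618 = \left(-93 + \left(6 + 1\right)\right) - 7618 = \left(-93 + 7\right) - 7618 = -86 - 7618 = -7704$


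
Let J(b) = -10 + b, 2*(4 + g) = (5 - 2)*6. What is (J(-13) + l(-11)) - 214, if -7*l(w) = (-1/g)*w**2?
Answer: -8174/35 ≈ -233.54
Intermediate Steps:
g = 5 (g = -4 + ((5 - 2)*6)/2 = -4 + (3*6)/2 = -4 + (1/2)*18 = -4 + 9 = 5)
l(w) = w**2/35 (l(w) = -(-1/5)*w**2/7 = -(-1*1/5)*w**2/7 = -(-1)*w**2/35 = w**2/35)
(J(-13) + l(-11)) - 214 = ((-10 - 13) + (1/35)*(-11)**2) - 214 = (-23 + (1/35)*121) - 214 = (-23 + 121/35) - 214 = -684/35 - 214 = -8174/35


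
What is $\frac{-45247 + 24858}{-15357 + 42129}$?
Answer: $- \frac{20389}{26772} \approx -0.76158$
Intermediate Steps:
$\frac{-45247 + 24858}{-15357 + 42129} = - \frac{20389}{26772}$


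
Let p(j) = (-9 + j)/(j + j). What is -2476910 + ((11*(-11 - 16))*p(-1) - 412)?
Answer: -2478807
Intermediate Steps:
p(j) = (-9 + j)/(2*j) (p(j) = (-9 + j)/((2*j)) = (-9 + j)*(1/(2*j)) = (-9 + j)/(2*j))
-2476910 + ((11*(-11 - 16))*p(-1) - 412) = -2476910 + ((11*(-11 - 16))*((½)*(-9 - 1)/(-1)) - 412) = -2476910 + ((11*(-27))*((½)*(-1)*(-10)) - 412) = -2476910 + (-297*5 - 412) = -2476910 + (-1485 - 412) = -2476910 - 1897 = -2478807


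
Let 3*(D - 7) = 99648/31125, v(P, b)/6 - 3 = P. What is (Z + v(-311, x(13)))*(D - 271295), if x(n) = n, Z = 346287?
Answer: -969458673478392/10375 ≈ -9.3442e+10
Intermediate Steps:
v(P, b) = 18 + 6*P
D = 83697/10375 (D = 7 + (99648/31125)/3 = 7 + (99648*(1/31125))/3 = 7 + (⅓)*(33216/10375) = 7 + 11072/10375 = 83697/10375 ≈ 8.0672)
(Z + v(-311, x(13)))*(D - 271295) = (346287 + (18 + 6*(-311)))*(83697/10375 - 271295) = (346287 + (18 - 1866))*(-2814601928/10375) = (346287 - 1848)*(-2814601928/10375) = 344439*(-2814601928/10375) = -969458673478392/10375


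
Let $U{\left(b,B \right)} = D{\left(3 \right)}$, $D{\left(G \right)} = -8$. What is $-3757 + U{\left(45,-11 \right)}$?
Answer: $-3765$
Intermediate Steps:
$U{\left(b,B \right)} = -8$
$-3757 + U{\left(45,-11 \right)} = -3757 - 8 = -3765$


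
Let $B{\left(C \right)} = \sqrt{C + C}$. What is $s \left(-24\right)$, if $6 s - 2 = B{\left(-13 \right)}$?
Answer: $-8 - 4 i \sqrt{26} \approx -8.0 - 20.396 i$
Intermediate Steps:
$B{\left(C \right)} = \sqrt{2} \sqrt{C}$ ($B{\left(C \right)} = \sqrt{2 C} = \sqrt{2} \sqrt{C}$)
$s = \frac{1}{3} + \frac{i \sqrt{26}}{6}$ ($s = \frac{1}{3} + \frac{\sqrt{2} \sqrt{-13}}{6} = \frac{1}{3} + \frac{\sqrt{2} i \sqrt{13}}{6} = \frac{1}{3} + \frac{i \sqrt{26}}{6} \approx 0.33333 + 0.84984 i$)
$s \left(-24\right) = \left(\frac{1}{3} + \frac{i \sqrt{26}}{6}\right) \left(-24\right) = -8 - 4 i \sqrt{26}$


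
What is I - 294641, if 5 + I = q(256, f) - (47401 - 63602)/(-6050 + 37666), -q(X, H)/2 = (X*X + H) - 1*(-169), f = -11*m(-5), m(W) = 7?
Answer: -13465301431/31616 ≈ -4.2590e+5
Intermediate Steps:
f = -77 (f = -11*7 = -77)
q(X, H) = -338 - 2*H - 2*X**2 (q(X, H) = -2*((X*X + H) - 1*(-169)) = -2*((X**2 + H) + 169) = -2*((H + X**2) + 169) = -2*(169 + H + X**2) = -338 - 2*H - 2*X**2)
I = -4149931575/31616 (I = -5 + ((-338 - 2*(-77) - 2*256**2) - (47401 - 63602)/(-6050 + 37666)) = -5 + ((-338 + 154 - 2*65536) - (-16201)/31616) = -5 + ((-338 + 154 - 131072) - (-16201)/31616) = -5 + (-131256 - 1*(-16201/31616)) = -5 + (-131256 + 16201/31616) = -5 - 4149773495/31616 = -4149931575/31616 ≈ -1.3126e+5)
I - 294641 = -4149931575/31616 - 294641 = -13465301431/31616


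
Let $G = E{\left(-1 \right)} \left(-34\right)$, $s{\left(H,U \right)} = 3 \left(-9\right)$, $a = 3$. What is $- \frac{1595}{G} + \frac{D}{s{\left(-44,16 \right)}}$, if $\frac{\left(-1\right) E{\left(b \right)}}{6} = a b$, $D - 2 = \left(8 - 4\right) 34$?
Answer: $- \frac{511}{204} \approx -2.5049$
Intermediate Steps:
$s{\left(H,U \right)} = -27$
$D = 138$ ($D = 2 + \left(8 - 4\right) 34 = 2 + 4 \cdot 34 = 2 + 136 = 138$)
$E{\left(b \right)} = - 18 b$ ($E{\left(b \right)} = - 6 \cdot 3 b = - 18 b$)
$G = -612$ ($G = \left(-18\right) \left(-1\right) \left(-34\right) = 18 \left(-34\right) = -612$)
$- \frac{1595}{G} + \frac{D}{s{\left(-44,16 \right)}} = - \frac{1595}{-612} + \frac{138}{-27} = \left(-1595\right) \left(- \frac{1}{612}\right) + 138 \left(- \frac{1}{27}\right) = \frac{1595}{612} - \frac{46}{9} = - \frac{511}{204}$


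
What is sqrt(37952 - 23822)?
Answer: 3*sqrt(1570) ≈ 118.87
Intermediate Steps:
sqrt(37952 - 23822) = sqrt(14130) = 3*sqrt(1570)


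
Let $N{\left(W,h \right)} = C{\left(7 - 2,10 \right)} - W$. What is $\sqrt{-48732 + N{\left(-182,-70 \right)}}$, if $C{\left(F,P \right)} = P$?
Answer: $2 i \sqrt{12135} \approx 220.32 i$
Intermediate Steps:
$N{\left(W,h \right)} = 10 - W$
$\sqrt{-48732 + N{\left(-182,-70 \right)}} = \sqrt{-48732 + \left(10 - -182\right)} = \sqrt{-48732 + \left(10 + 182\right)} = \sqrt{-48732 + 192} = \sqrt{-48540} = 2 i \sqrt{12135}$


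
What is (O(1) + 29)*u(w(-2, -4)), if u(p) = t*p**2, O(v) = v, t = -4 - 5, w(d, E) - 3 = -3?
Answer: 0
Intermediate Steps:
w(d, E) = 0 (w(d, E) = 3 - 3 = 0)
t = -9
u(p) = -9*p**2
(O(1) + 29)*u(w(-2, -4)) = (1 + 29)*(-9*0**2) = 30*(-9*0) = 30*0 = 0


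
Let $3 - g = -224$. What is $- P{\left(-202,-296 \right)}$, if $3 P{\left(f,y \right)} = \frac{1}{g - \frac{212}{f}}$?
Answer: $- \frac{101}{69099} \approx -0.0014617$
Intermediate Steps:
$g = 227$ ($g = 3 - -224 = 3 + 224 = 227$)
$P{\left(f,y \right)} = \frac{1}{3 \left(227 - \frac{212}{f}\right)}$
$- P{\left(-202,-296 \right)} = - \frac{-202}{3 \left(-212 + 227 \left(-202\right)\right)} = - \frac{-202}{3 \left(-212 - 45854\right)} = - \frac{-202}{3 \left(-46066\right)} = - \frac{\left(-202\right) \left(-1\right)}{3 \cdot 46066} = \left(-1\right) \frac{101}{69099} = - \frac{101}{69099}$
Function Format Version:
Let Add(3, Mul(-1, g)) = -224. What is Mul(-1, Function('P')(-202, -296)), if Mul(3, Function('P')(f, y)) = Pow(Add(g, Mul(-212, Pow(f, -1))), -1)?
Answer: Rational(-101, 69099) ≈ -0.0014617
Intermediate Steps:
g = 227 (g = Add(3, Mul(-1, -224)) = Add(3, 224) = 227)
Function('P')(f, y) = Mul(Rational(1, 3), Pow(Add(227, Mul(-212, Pow(f, -1))), -1))
Mul(-1, Function('P')(-202, -296)) = Mul(-1, Mul(Rational(1, 3), -202, Pow(Add(-212, Mul(227, -202)), -1))) = Mul(-1, Mul(Rational(1, 3), -202, Pow(Add(-212, -45854), -1))) = Mul(-1, Mul(Rational(1, 3), -202, Pow(-46066, -1))) = Mul(-1, Mul(Rational(1, 3), -202, Rational(-1, 46066))) = Mul(-1, Rational(101, 69099)) = Rational(-101, 69099)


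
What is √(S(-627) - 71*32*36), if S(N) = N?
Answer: I*√82419 ≈ 287.09*I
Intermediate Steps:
√(S(-627) - 71*32*36) = √(-627 - 71*32*36) = √(-627 - 2272*36) = √(-627 - 81792) = √(-82419) = I*√82419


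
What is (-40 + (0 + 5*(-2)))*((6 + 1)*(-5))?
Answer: 1750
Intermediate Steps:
(-40 + (0 + 5*(-2)))*((6 + 1)*(-5)) = (-40 + (0 - 10))*(7*(-5)) = (-40 - 10)*(-35) = -50*(-35) = 1750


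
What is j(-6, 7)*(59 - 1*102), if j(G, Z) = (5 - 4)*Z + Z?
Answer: -602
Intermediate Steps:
j(G, Z) = 2*Z (j(G, Z) = 1*Z + Z = Z + Z = 2*Z)
j(-6, 7)*(59 - 1*102) = (2*7)*(59 - 1*102) = 14*(59 - 102) = 14*(-43) = -602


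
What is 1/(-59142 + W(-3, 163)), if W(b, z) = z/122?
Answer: -122/7215161 ≈ -1.6909e-5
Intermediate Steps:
W(b, z) = z/122 (W(b, z) = z*(1/122) = z/122)
1/(-59142 + W(-3, 163)) = 1/(-59142 + (1/122)*163) = 1/(-59142 + 163/122) = 1/(-7215161/122) = -122/7215161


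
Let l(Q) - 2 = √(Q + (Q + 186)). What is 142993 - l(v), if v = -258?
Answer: 142991 - I*√330 ≈ 1.4299e+5 - 18.166*I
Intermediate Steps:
l(Q) = 2 + √(186 + 2*Q) (l(Q) = 2 + √(Q + (Q + 186)) = 2 + √(Q + (186 + Q)) = 2 + √(186 + 2*Q))
142993 - l(v) = 142993 - (2 + √(186 + 2*(-258))) = 142993 - (2 + √(186 - 516)) = 142993 - (2 + √(-330)) = 142993 - (2 + I*√330) = 142993 + (-2 - I*√330) = 142991 - I*√330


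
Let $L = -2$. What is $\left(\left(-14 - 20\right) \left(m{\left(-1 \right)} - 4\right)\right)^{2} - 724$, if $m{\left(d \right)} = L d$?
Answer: $3900$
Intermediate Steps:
$m{\left(d \right)} = - 2 d$
$\left(\left(-14 - 20\right) \left(m{\left(-1 \right)} - 4\right)\right)^{2} - 724 = \left(\left(-14 - 20\right) \left(\left(-2\right) \left(-1\right) - 4\right)\right)^{2} - 724 = \left(- 34 \left(2 - 4\right)\right)^{2} - 724 = \left(\left(-34\right) \left(-2\right)\right)^{2} - 724 = 68^{2} - 724 = 4624 - 724 = 3900$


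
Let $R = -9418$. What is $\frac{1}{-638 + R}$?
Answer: $- \frac{1}{10056} \approx -9.9443 \cdot 10^{-5}$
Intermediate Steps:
$\frac{1}{-638 + R} = \frac{1}{-638 - 9418} = \frac{1}{-10056} = - \frac{1}{10056}$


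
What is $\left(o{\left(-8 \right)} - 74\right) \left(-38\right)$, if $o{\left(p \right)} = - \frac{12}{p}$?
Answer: $2755$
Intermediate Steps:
$\left(o{\left(-8 \right)} - 74\right) \left(-38\right) = \left(- \frac{12}{-8} - 74\right) \left(-38\right) = \left(\left(-12\right) \left(- \frac{1}{8}\right) - 74\right) \left(-38\right) = \left(\frac{3}{2} - 74\right) \left(-38\right) = \left(- \frac{145}{2}\right) \left(-38\right) = 2755$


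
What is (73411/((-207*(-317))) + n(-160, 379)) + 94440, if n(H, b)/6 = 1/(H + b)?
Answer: 452390750521/4790187 ≈ 94441.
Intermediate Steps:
n(H, b) = 6/(H + b)
(73411/((-207*(-317))) + n(-160, 379)) + 94440 = (73411/((-207*(-317))) + 6/(-160 + 379)) + 94440 = (73411/65619 + 6/219) + 94440 = (73411*(1/65619) + 6*(1/219)) + 94440 = (73411/65619 + 2/73) + 94440 = 5490241/4790187 + 94440 = 452390750521/4790187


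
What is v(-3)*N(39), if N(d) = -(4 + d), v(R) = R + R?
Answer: 258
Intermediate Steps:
v(R) = 2*R
N(d) = -4 - d
v(-3)*N(39) = (2*(-3))*(-4 - 1*39) = -6*(-4 - 39) = -6*(-43) = 258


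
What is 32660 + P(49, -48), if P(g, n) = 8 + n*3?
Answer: 32524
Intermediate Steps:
P(g, n) = 8 + 3*n
32660 + P(49, -48) = 32660 + (8 + 3*(-48)) = 32660 + (8 - 144) = 32660 - 136 = 32524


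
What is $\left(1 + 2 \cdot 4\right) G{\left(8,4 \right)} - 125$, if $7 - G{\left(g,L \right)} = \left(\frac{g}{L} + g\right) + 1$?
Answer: $-161$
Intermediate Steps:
$G{\left(g,L \right)} = 6 - g - \frac{g}{L}$ ($G{\left(g,L \right)} = 7 - \left(\left(\frac{g}{L} + g\right) + 1\right) = 7 - \left(\left(g + \frac{g}{L}\right) + 1\right) = 7 - \left(1 + g + \frac{g}{L}\right) = 6 - g - \frac{g}{L}$)
$\left(1 + 2 \cdot 4\right) G{\left(8,4 \right)} - 125 = \left(1 + 2 \cdot 4\right) \left(6 - 8 - \frac{8}{4}\right) - 125 = \left(1 + 8\right) \left(6 - 8 - 8 \cdot \frac{1}{4}\right) - 125 = 9 \left(6 - 8 - 2\right) - 125 = 9 \left(-4\right) - 125 = -36 - 125 = -161$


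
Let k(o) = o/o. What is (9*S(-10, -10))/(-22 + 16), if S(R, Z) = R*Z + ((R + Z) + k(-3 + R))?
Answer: -243/2 ≈ -121.50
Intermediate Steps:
k(o) = 1
S(R, Z) = 1 + R + Z + R*Z (S(R, Z) = R*Z + ((R + Z) + 1) = R*Z + (1 + R + Z) = 1 + R + Z + R*Z)
(9*S(-10, -10))/(-22 + 16) = (9*(1 - 10 - 10 - 10*(-10)))/(-22 + 16) = (9*(1 - 10 - 10 + 100))/(-6) = (9*81)*(-⅙) = 729*(-⅙) = -243/2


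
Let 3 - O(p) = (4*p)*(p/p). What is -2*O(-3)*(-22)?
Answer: 660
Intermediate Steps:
O(p) = 3 - 4*p (O(p) = 3 - 4*p*p/p = 3 - 4*p)
-2*O(-3)*(-22) = -2*(3 - 4*(-3))*(-22) = -2*(3 + 12)*(-22) = -2*15*(-22) = -30*(-22) = 660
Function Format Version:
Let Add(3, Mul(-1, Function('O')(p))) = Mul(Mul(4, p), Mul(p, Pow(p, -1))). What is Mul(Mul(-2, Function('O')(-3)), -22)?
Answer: 660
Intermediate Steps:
Function('O')(p) = Add(3, Mul(-4, p)) (Function('O')(p) = Add(3, Mul(-1, Mul(Mul(4, p), Mul(p, Pow(p, -1))))) = Add(3, Mul(-1, Mul(Mul(4, p), 1))) = Add(3, Mul(-1, Mul(4, p))) = Add(3, Mul(-4, p)))
Mul(Mul(-2, Function('O')(-3)), -22) = Mul(Mul(-2, Add(3, Mul(-4, -3))), -22) = Mul(Mul(-2, Add(3, 12)), -22) = Mul(Mul(-2, 15), -22) = Mul(-30, -22) = 660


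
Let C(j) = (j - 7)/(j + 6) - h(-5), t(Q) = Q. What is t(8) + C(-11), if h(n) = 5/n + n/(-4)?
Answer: 227/20 ≈ 11.350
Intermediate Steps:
h(n) = 5/n - n/4 (h(n) = 5/n + n*(-1/4) = 5/n - n/4)
C(j) = -1/4 + (-7 + j)/(6 + j) (C(j) = (j - 7)/(j + 6) - (5/(-5) - 1/4*(-5)) = (-7 + j)/(6 + j) - (5*(-1/5) + 5/4) = (-7 + j)/(6 + j) - (-1 + 5/4) = (-7 + j)/(6 + j) - 1*1/4 = (-7 + j)/(6 + j) - 1/4 = -1/4 + (-7 + j)/(6 + j))
t(8) + C(-11) = 8 + (-34 + 3*(-11))/(4*(6 - 11)) = 8 + (1/4)*(-34 - 33)/(-5) = 8 + (1/4)*(-1/5)*(-67) = 8 + 67/20 = 227/20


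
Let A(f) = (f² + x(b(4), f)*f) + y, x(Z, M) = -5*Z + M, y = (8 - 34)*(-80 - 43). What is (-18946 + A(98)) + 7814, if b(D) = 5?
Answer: 8824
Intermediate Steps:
y = 3198 (y = -26*(-123) = 3198)
x(Z, M) = M - 5*Z
A(f) = 3198 + f² + f*(-25 + f) (A(f) = (f² + (f - 5*5)*f) + 3198 = (f² + (f - 25)*f) + 3198 = (f² + (-25 + f)*f) + 3198 = (f² + f*(-25 + f)) + 3198 = 3198 + f² + f*(-25 + f))
(-18946 + A(98)) + 7814 = (-18946 + (3198 + 98² + 98*(-25 + 98))) + 7814 = (-18946 + (3198 + 9604 + 98*73)) + 7814 = (-18946 + (3198 + 9604 + 7154)) + 7814 = (-18946 + 19956) + 7814 = 1010 + 7814 = 8824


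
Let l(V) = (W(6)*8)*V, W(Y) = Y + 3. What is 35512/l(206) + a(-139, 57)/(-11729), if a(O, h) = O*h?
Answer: 66754273/21745566 ≈ 3.0698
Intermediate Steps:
W(Y) = 3 + Y
l(V) = 72*V (l(V) = ((3 + 6)*8)*V = (9*8)*V = 72*V)
35512/l(206) + a(-139, 57)/(-11729) = 35512/((72*206)) - 139*57/(-11729) = 35512/14832 - 7923*(-1/11729) = 35512*(1/14832) + 7923/11729 = 4439/1854 + 7923/11729 = 66754273/21745566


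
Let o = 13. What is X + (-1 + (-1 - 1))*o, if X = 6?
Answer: -33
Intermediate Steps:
X + (-1 + (-1 - 1))*o = 6 + (-1 + (-1 - 1))*13 = 6 + (-1 - 2)*13 = 6 - 3*13 = 6 - 39 = -33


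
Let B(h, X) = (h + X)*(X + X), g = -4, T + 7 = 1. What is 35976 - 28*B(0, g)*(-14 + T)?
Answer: 53896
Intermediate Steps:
T = -6 (T = -7 + 1 = -6)
B(h, X) = 2*X*(X + h) (B(h, X) = (X + h)*(2*X) = 2*X*(X + h))
35976 - 28*B(0, g)*(-14 + T) = 35976 - 28*(2*(-4)*(-4 + 0))*(-14 - 6) = 35976 - 28*(2*(-4)*(-4))*(-20) = 35976 - 28*32*(-20) = 35976 - 896*(-20) = 35976 - 1*(-17920) = 35976 + 17920 = 53896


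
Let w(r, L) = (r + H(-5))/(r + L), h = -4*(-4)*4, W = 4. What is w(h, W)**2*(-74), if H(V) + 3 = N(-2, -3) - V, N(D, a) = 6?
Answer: -23976/289 ≈ -82.962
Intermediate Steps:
H(V) = 3 - V (H(V) = -3 + (6 - V) = 3 - V)
h = 64 (h = 16*4 = 64)
w(r, L) = (8 + r)/(L + r) (w(r, L) = (r + (3 - 1*(-5)))/(r + L) = (r + (3 + 5))/(L + r) = (r + 8)/(L + r) = (8 + r)/(L + r))
w(h, W)**2*(-74) = ((8 + 64)/(4 + 64))**2*(-74) = (72/68)**2*(-74) = ((1/68)*72)**2*(-74) = (18/17)**2*(-74) = (324/289)*(-74) = -23976/289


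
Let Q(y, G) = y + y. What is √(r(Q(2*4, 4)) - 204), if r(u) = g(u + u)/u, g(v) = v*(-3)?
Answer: I*√210 ≈ 14.491*I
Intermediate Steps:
g(v) = -3*v
Q(y, G) = 2*y
r(u) = -6 (r(u) = (-3*(u + u))/u = (-6*u)/u = -6)
√(r(Q(2*4, 4)) - 204) = √(-6 - 204) = √(-210) = I*√210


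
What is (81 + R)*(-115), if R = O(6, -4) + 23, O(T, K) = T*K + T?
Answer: -9890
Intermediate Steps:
O(T, K) = T + K*T (O(T, K) = K*T + T = T + K*T)
R = 5 (R = 6*(1 - 4) + 23 = 6*(-3) + 23 = -18 + 23 = 5)
(81 + R)*(-115) = (81 + 5)*(-115) = 86*(-115) = -9890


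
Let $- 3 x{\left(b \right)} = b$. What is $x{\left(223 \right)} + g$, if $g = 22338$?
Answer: $\frac{66791}{3} \approx 22264.0$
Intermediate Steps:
$x{\left(b \right)} = - \frac{b}{3}$
$x{\left(223 \right)} + g = \left(- \frac{1}{3}\right) 223 + 22338 = - \frac{223}{3} + 22338 = \frac{66791}{3}$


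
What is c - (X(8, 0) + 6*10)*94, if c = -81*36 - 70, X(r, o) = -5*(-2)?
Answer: -9566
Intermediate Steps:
X(r, o) = 10
c = -2986 (c = -2916 - 70 = -2986)
c - (X(8, 0) + 6*10)*94 = -2986 - (10 + 6*10)*94 = -2986 - (10 + 60)*94 = -2986 - 70*94 = -2986 - 1*6580 = -2986 - 6580 = -9566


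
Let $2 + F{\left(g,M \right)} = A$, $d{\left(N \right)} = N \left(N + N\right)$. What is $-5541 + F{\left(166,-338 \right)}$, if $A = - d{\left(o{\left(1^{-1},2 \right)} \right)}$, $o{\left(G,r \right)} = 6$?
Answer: $-5615$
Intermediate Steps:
$d{\left(N \right)} = 2 N^{2}$ ($d{\left(N \right)} = N 2 N = 2 N^{2}$)
$A = -72$ ($A = - 2 \cdot 6^{2} = - 2 \cdot 36 = \left(-1\right) 72 = -72$)
$F{\left(g,M \right)} = -74$ ($F{\left(g,M \right)} = -2 - 72 = -74$)
$-5541 + F{\left(166,-338 \right)} = -5541 - 74 = -5615$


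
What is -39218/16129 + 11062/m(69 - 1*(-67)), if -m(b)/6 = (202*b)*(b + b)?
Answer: -879245076635/361566244608 ≈ -2.4318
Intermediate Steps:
m(b) = -2424*b**2 (m(b) = -6*202*b*(b + b) = -6*202*b*2*b = -2424*b**2)
-39218/16129 + 11062/m(69 - 1*(-67)) = -39218/16129 + 11062/((-2424*(69 - 1*(-67))**2)) = -39218*1/16129 + 11062/((-2424*(69 + 67)**2)) = -39218/16129 + 11062/((-2424*136**2)) = -39218/16129 + 11062/((-2424*18496)) = -39218/16129 + 11062/(-44834304) = -39218/16129 + 11062*(-1/44834304) = -39218/16129 - 5531/22417152 = -879245076635/361566244608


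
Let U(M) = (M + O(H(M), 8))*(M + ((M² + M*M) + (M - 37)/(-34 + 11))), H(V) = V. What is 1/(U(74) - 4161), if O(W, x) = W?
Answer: 23/37431325 ≈ 6.1446e-7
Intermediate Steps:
U(M) = 2*M*(37/23 + 2*M² + 22*M/23) (U(M) = (M + M)*(M + ((M² + M*M) + (M - 37)/(-34 + 11))) = (2*M)*(M + ((M² + M²) + (-37 + M)/(-23))) = (2*M)*(M + (2*M² + (-37 + M)*(-1/23))) = (2*M)*(M + (2*M² + (37/23 - M/23))) = (2*M)*(M + (37/23 + 2*M² - M/23)) = (2*M)*(37/23 + 2*M² + 22*M/23) = 2*M*(37/23 + 2*M² + 22*M/23))
1/(U(74) - 4161) = 1/((2/23)*74*(37 + 22*74 + 46*74²) - 4161) = 1/((2/23)*74*(37 + 1628 + 46*5476) - 4161) = 1/((2/23)*74*(37 + 1628 + 251896) - 4161) = 1/((2/23)*74*253561 - 4161) = 1/(37527028/23 - 4161) = 1/(37431325/23) = 23/37431325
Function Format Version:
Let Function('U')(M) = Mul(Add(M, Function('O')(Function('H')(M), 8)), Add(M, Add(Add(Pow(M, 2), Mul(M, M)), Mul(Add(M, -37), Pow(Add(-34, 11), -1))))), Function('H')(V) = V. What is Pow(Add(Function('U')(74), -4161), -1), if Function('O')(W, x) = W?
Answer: Rational(23, 37431325) ≈ 6.1446e-7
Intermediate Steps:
Function('U')(M) = Mul(2, M, Add(Rational(37, 23), Mul(2, Pow(M, 2)), Mul(Rational(22, 23), M))) (Function('U')(M) = Mul(Add(M, M), Add(M, Add(Add(Pow(M, 2), Mul(M, M)), Mul(Add(M, -37), Pow(Add(-34, 11), -1))))) = Mul(Mul(2, M), Add(M, Add(Add(Pow(M, 2), Pow(M, 2)), Mul(Add(-37, M), Pow(-23, -1))))) = Mul(Mul(2, M), Add(M, Add(Mul(2, Pow(M, 2)), Mul(Add(-37, M), Rational(-1, 23))))) = Mul(Mul(2, M), Add(M, Add(Mul(2, Pow(M, 2)), Add(Rational(37, 23), Mul(Rational(-1, 23), M))))) = Mul(Mul(2, M), Add(M, Add(Rational(37, 23), Mul(2, Pow(M, 2)), Mul(Rational(-1, 23), M)))) = Mul(Mul(2, M), Add(Rational(37, 23), Mul(2, Pow(M, 2)), Mul(Rational(22, 23), M))) = Mul(2, M, Add(Rational(37, 23), Mul(2, Pow(M, 2)), Mul(Rational(22, 23), M))))
Pow(Add(Function('U')(74), -4161), -1) = Pow(Add(Mul(Rational(2, 23), 74, Add(37, Mul(22, 74), Mul(46, Pow(74, 2)))), -4161), -1) = Pow(Add(Mul(Rational(2, 23), 74, Add(37, 1628, Mul(46, 5476))), -4161), -1) = Pow(Add(Mul(Rational(2, 23), 74, Add(37, 1628, 251896)), -4161), -1) = Pow(Add(Mul(Rational(2, 23), 74, 253561), -4161), -1) = Pow(Add(Rational(37527028, 23), -4161), -1) = Pow(Rational(37431325, 23), -1) = Rational(23, 37431325)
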